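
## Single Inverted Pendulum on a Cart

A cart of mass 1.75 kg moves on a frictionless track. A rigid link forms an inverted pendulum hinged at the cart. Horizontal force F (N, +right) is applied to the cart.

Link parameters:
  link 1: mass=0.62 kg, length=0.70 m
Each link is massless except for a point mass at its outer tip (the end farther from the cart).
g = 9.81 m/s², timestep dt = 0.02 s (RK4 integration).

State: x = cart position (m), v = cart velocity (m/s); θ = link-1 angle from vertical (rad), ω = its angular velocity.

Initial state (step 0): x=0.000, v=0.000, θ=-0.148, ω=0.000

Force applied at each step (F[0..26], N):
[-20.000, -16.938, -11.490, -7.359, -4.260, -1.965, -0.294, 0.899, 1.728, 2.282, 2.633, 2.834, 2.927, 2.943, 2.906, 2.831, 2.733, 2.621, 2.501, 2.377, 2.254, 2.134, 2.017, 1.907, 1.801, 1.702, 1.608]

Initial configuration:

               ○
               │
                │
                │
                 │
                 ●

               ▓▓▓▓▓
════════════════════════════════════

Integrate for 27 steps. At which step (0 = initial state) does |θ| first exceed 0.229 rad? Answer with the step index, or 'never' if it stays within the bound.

Answer: never

Derivation:
apply F[0]=-20.000 → step 1: x=-0.002, v=-0.217, θ=-0.145, ω=0.265
apply F[1]=-16.938 → step 2: x=-0.008, v=-0.400, θ=-0.138, ω=0.484
apply F[2]=-11.490 → step 3: x=-0.018, v=-0.521, θ=-0.127, ω=0.619
apply F[3]=-7.359 → step 4: x=-0.029, v=-0.597, θ=-0.114, ω=0.693
apply F[4]=-4.260 → step 5: x=-0.041, v=-0.638, θ=-0.100, ω=0.722
apply F[5]=-1.965 → step 6: x=-0.054, v=-0.655, θ=-0.085, ω=0.719
apply F[6]=-0.294 → step 7: x=-0.067, v=-0.653, θ=-0.071, ω=0.695
apply F[7]=+0.899 → step 8: x=-0.080, v=-0.638, θ=-0.058, ω=0.656
apply F[8]=+1.728 → step 9: x=-0.092, v=-0.615, θ=-0.045, ω=0.609
apply F[9]=+2.282 → step 10: x=-0.105, v=-0.586, θ=-0.033, ω=0.557
apply F[10]=+2.633 → step 11: x=-0.116, v=-0.554, θ=-0.023, ω=0.503
apply F[11]=+2.834 → step 12: x=-0.127, v=-0.521, θ=-0.013, ω=0.450
apply F[12]=+2.927 → step 13: x=-0.137, v=-0.487, θ=-0.005, ω=0.399
apply F[13]=+2.943 → step 14: x=-0.146, v=-0.453, θ=0.003, ω=0.351
apply F[14]=+2.906 → step 15: x=-0.155, v=-0.420, θ=0.009, ω=0.306
apply F[15]=+2.831 → step 16: x=-0.163, v=-0.389, θ=0.015, ω=0.264
apply F[16]=+2.733 → step 17: x=-0.170, v=-0.359, θ=0.020, ω=0.226
apply F[17]=+2.621 → step 18: x=-0.177, v=-0.330, θ=0.024, ω=0.192
apply F[18]=+2.501 → step 19: x=-0.184, v=-0.303, θ=0.028, ω=0.161
apply F[19]=+2.377 → step 20: x=-0.189, v=-0.278, θ=0.031, ω=0.133
apply F[20]=+2.254 → step 21: x=-0.195, v=-0.255, θ=0.033, ω=0.108
apply F[21]=+2.134 → step 22: x=-0.200, v=-0.233, θ=0.035, ω=0.086
apply F[22]=+2.017 → step 23: x=-0.204, v=-0.212, θ=0.036, ω=0.067
apply F[23]=+1.907 → step 24: x=-0.208, v=-0.193, θ=0.038, ω=0.050
apply F[24]=+1.801 → step 25: x=-0.212, v=-0.175, θ=0.038, ω=0.035
apply F[25]=+1.702 → step 26: x=-0.215, v=-0.158, θ=0.039, ω=0.022
apply F[26]=+1.608 → step 27: x=-0.218, v=-0.143, θ=0.039, ω=0.011
max |θ| = 0.148 ≤ 0.229 over all 28 states.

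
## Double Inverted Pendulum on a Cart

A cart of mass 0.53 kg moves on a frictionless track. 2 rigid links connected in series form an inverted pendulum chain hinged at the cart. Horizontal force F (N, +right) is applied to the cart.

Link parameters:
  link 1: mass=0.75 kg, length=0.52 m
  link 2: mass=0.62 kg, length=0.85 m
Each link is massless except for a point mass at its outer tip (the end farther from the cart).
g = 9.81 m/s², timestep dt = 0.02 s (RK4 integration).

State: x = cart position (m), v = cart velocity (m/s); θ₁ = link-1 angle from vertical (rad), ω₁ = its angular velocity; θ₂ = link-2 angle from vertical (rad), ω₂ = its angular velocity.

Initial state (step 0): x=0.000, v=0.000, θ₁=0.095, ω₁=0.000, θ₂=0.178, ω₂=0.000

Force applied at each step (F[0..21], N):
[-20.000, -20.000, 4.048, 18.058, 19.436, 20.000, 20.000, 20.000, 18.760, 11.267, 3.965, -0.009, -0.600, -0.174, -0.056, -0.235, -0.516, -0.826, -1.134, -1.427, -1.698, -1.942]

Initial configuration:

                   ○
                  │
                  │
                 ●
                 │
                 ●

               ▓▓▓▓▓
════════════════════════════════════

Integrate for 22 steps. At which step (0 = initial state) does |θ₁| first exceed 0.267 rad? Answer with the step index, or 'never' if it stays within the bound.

Answer: 5

Derivation:
apply F[0]=-20.000 → step 1: x=-0.008, v=-0.783, θ₁=0.110, ω₁=1.522, θ₂=0.178, ω₂=0.018
apply F[1]=-20.000 → step 2: x=-0.031, v=-1.549, θ₁=0.156, ω₁=3.029, θ₂=0.179, ω₂=0.023
apply F[2]=+4.048 → step 3: x=-0.061, v=-1.453, θ₁=0.215, ω₁=2.918, θ₂=0.179, ω₂=0.021
apply F[3]=+18.058 → step 4: x=-0.085, v=-0.927, θ₁=0.265, ω₁=2.052, θ₂=0.179, ω₂=-0.013
apply F[4]=+19.436 → step 5: x=-0.098, v=-0.411, θ₁=0.297, ω₁=1.252, θ₂=0.178, ω₂=-0.079
apply F[5]=+20.000 → step 6: x=-0.101, v=0.090, θ₁=0.315, ω₁=0.515, θ₂=0.176, ω₂=-0.170
apply F[6]=+20.000 → step 7: x=-0.095, v=0.576, θ₁=0.318, ω₁=-0.181, θ₂=0.171, ω₂=-0.272
apply F[7]=+20.000 → step 8: x=-0.078, v=1.068, θ₁=0.308, ω₁=-0.890, θ₂=0.165, ω₂=-0.375
apply F[8]=+18.760 → step 9: x=-0.052, v=1.546, θ₁=0.283, ω₁=-1.594, θ₂=0.157, ω₂=-0.464
apply F[9]=+11.267 → step 10: x=-0.019, v=1.819, θ₁=0.247, ω₁=-1.961, θ₂=0.147, ω₂=-0.518
apply F[10]=+3.965 → step 11: x=0.018, v=1.875, θ₁=0.208, ω₁=-1.959, θ₂=0.136, ω₂=-0.548
apply F[11]=-0.009 → step 12: x=0.055, v=1.806, θ₁=0.171, ω₁=-1.745, θ₂=0.125, ω₂=-0.566
apply F[12]=-0.600 → step 13: x=0.090, v=1.723, θ₁=0.139, ω₁=-1.521, θ₂=0.113, ω₂=-0.577
apply F[13]=-0.174 → step 14: x=0.124, v=1.665, θ₁=0.110, ω₁=-1.358, θ₂=0.102, ω₂=-0.583
apply F[14]=-0.056 → step 15: x=0.157, v=1.620, θ₁=0.084, ω₁=-1.236, θ₂=0.090, ω₂=-0.583
apply F[15]=-0.235 → step 16: x=0.189, v=1.578, θ₁=0.060, ω₁=-1.133, θ₂=0.079, ω₂=-0.579
apply F[16]=-0.516 → step 17: x=0.220, v=1.536, θ₁=0.039, ω₁=-1.039, θ₂=0.067, ω₂=-0.570
apply F[17]=-0.826 → step 18: x=0.250, v=1.491, θ₁=0.019, ω₁=-0.952, θ₂=0.056, ω₂=-0.557
apply F[18]=-1.134 → step 19: x=0.280, v=1.444, θ₁=0.001, ω₁=-0.868, θ₂=0.045, ω₂=-0.541
apply F[19]=-1.427 → step 20: x=0.308, v=1.394, θ₁=-0.016, ω₁=-0.789, θ₂=0.034, ω₂=-0.522
apply F[20]=-1.698 → step 21: x=0.335, v=1.341, θ₁=-0.031, ω₁=-0.712, θ₂=0.024, ω₂=-0.501
apply F[21]=-1.942 → step 22: x=0.362, v=1.286, θ₁=-0.044, ω₁=-0.637, θ₂=0.014, ω₂=-0.478
|θ₁| = 0.297 > 0.267 first at step 5.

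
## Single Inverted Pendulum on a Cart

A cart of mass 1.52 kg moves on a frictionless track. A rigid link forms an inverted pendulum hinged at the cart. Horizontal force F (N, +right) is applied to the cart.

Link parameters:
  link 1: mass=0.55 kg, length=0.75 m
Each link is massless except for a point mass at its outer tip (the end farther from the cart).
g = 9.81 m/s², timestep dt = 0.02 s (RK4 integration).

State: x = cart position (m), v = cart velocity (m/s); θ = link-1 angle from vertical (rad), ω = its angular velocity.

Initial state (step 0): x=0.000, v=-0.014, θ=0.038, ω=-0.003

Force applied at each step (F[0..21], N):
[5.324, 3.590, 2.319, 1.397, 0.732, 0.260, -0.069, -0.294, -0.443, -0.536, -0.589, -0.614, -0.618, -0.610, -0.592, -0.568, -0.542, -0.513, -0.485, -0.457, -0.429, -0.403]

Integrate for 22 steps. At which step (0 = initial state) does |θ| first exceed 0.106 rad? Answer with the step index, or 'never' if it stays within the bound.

apply F[0]=+5.324 → step 1: x=0.000, v=0.053, θ=0.037, ω=-0.083
apply F[1]=+3.590 → step 2: x=0.002, v=0.098, θ=0.035, ω=-0.133
apply F[2]=+2.319 → step 3: x=0.004, v=0.126, θ=0.032, ω=-0.162
apply F[3]=+1.397 → step 4: x=0.007, v=0.142, θ=0.029, ω=-0.175
apply F[4]=+0.732 → step 5: x=0.010, v=0.150, θ=0.025, ω=-0.179
apply F[5]=+0.260 → step 6: x=0.013, v=0.152, θ=0.022, ω=-0.175
apply F[6]=-0.069 → step 7: x=0.016, v=0.150, θ=0.018, ω=-0.167
apply F[7]=-0.294 → step 8: x=0.019, v=0.144, θ=0.015, ω=-0.155
apply F[8]=-0.443 → step 9: x=0.022, v=0.138, θ=0.012, ω=-0.143
apply F[9]=-0.536 → step 10: x=0.024, v=0.130, θ=0.009, ω=-0.130
apply F[10]=-0.589 → step 11: x=0.027, v=0.122, θ=0.007, ω=-0.117
apply F[11]=-0.614 → step 12: x=0.029, v=0.113, θ=0.005, ω=-0.104
apply F[12]=-0.618 → step 13: x=0.031, v=0.105, θ=0.003, ω=-0.092
apply F[13]=-0.610 → step 14: x=0.033, v=0.097, θ=0.001, ω=-0.080
apply F[14]=-0.592 → step 15: x=0.035, v=0.089, θ=-0.001, ω=-0.070
apply F[15]=-0.568 → step 16: x=0.037, v=0.081, θ=-0.002, ω=-0.060
apply F[16]=-0.542 → step 17: x=0.038, v=0.074, θ=-0.003, ω=-0.052
apply F[17]=-0.513 → step 18: x=0.040, v=0.068, θ=-0.004, ω=-0.044
apply F[18]=-0.485 → step 19: x=0.041, v=0.062, θ=-0.005, ω=-0.037
apply F[19]=-0.457 → step 20: x=0.042, v=0.056, θ=-0.005, ω=-0.031
apply F[20]=-0.429 → step 21: x=0.043, v=0.051, θ=-0.006, ω=-0.025
apply F[21]=-0.403 → step 22: x=0.044, v=0.046, θ=-0.006, ω=-0.020
max |θ| = 0.038 ≤ 0.106 over all 23 states.

Answer: never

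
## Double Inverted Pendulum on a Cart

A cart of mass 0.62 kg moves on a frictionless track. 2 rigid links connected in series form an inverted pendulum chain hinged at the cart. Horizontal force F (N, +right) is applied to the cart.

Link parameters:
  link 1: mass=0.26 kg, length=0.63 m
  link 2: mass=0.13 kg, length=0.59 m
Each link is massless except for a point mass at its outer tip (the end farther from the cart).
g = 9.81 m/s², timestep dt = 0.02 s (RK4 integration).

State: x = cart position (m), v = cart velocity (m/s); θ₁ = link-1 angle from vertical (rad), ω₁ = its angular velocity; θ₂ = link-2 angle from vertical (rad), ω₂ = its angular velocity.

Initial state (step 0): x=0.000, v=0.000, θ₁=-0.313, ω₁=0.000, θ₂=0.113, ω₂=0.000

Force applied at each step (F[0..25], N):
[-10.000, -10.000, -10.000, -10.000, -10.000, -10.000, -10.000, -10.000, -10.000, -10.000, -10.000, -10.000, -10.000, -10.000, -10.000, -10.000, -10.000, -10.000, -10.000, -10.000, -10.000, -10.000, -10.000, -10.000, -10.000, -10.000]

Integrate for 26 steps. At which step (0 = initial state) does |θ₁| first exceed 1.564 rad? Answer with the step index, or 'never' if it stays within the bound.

Answer: 23

Derivation:
apply F[0]=-10.000 → step 1: x=-0.003, v=-0.274, θ₁=-0.311, ω₁=0.244, θ₂=0.116, ω₂=0.262
apply F[1]=-10.000 → step 2: x=-0.011, v=-0.550, θ₁=-0.303, ω₁=0.494, θ₂=0.123, ω₂=0.522
apply F[2]=-10.000 → step 3: x=-0.025, v=-0.828, θ₁=-0.291, ω₁=0.753, θ₂=0.136, ω₂=0.776
apply F[3]=-10.000 → step 4: x=-0.044, v=-1.110, θ₁=-0.273, ω₁=1.028, θ₂=0.154, ω₂=1.023
apply F[4]=-10.000 → step 5: x=-0.069, v=-1.396, θ₁=-0.249, ω₁=1.323, θ₂=0.177, ω₂=1.257
apply F[5]=-10.000 → step 6: x=-0.100, v=-1.688, θ₁=-0.220, ω₁=1.645, θ₂=0.205, ω₂=1.474
apply F[6]=-10.000 → step 7: x=-0.137, v=-1.987, θ₁=-0.183, ω₁=1.998, θ₂=0.236, ω₂=1.668
apply F[7]=-10.000 → step 8: x=-0.180, v=-2.294, θ₁=-0.140, ω₁=2.389, θ₂=0.271, ω₂=1.830
apply F[8]=-10.000 → step 9: x=-0.229, v=-2.607, θ₁=-0.088, ω₁=2.822, θ₂=0.309, ω₂=1.953
apply F[9]=-10.000 → step 10: x=-0.284, v=-2.927, θ₁=-0.026, ω₁=3.299, θ₂=0.349, ω₂=2.027
apply F[10]=-10.000 → step 11: x=-0.346, v=-3.249, θ₁=0.045, ω₁=3.817, θ₂=0.390, ω₂=2.043
apply F[11]=-10.000 → step 12: x=-0.414, v=-3.569, θ₁=0.126, ω₁=4.370, θ₂=0.430, ω₂=1.999
apply F[12]=-10.000 → step 13: x=-0.488, v=-3.876, θ₁=0.219, ω₁=4.939, θ₂=0.469, ω₂=1.901
apply F[13]=-10.000 → step 14: x=-0.569, v=-4.158, θ₁=0.324, ω₁=5.497, θ₂=0.506, ω₂=1.772
apply F[14]=-10.000 → step 15: x=-0.654, v=-4.402, θ₁=0.439, ω₁=6.012, θ₂=0.540, ω₂=1.653
apply F[15]=-10.000 → step 16: x=-0.744, v=-4.597, θ₁=0.564, ω₁=6.452, θ₂=0.573, ω₂=1.595
apply F[16]=-10.000 → step 17: x=-0.838, v=-4.738, θ₁=0.697, ω₁=6.800, θ₂=0.605, ω₂=1.647
apply F[17]=-10.000 → step 18: x=-0.934, v=-4.828, θ₁=0.835, ω₁=7.057, θ₂=0.639, ω₂=1.842
apply F[18]=-10.000 → step 19: x=-1.031, v=-4.875, θ₁=0.978, ω₁=7.236, θ₂=0.679, ω₂=2.190
apply F[19]=-10.000 → step 20: x=-1.128, v=-4.885, θ₁=1.124, ω₁=7.357, θ₂=0.728, ω₂=2.686
apply F[20]=-10.000 → step 21: x=-1.226, v=-4.868, θ₁=1.272, ω₁=7.436, θ₂=0.788, ω₂=3.316
apply F[21]=-10.000 → step 22: x=-1.323, v=-4.828, θ₁=1.422, ω₁=7.480, θ₂=0.861, ω₂=4.068
apply F[22]=-10.000 → step 23: x=-1.419, v=-4.771, θ₁=1.571, ω₁=7.490, θ₂=0.951, ω₂=4.927
apply F[23]=-10.000 → step 24: x=-1.514, v=-4.700, θ₁=1.721, ω₁=7.461, θ₂=1.059, ω₂=5.884
apply F[24]=-10.000 → step 25: x=-1.607, v=-4.619, θ₁=1.869, ω₁=7.378, θ₂=1.187, ω₂=6.928
apply F[25]=-10.000 → step 26: x=-1.698, v=-4.534, θ₁=2.016, ω₁=7.226, θ₂=1.337, ω₂=8.046
|θ₁| = 1.571 > 1.564 first at step 23.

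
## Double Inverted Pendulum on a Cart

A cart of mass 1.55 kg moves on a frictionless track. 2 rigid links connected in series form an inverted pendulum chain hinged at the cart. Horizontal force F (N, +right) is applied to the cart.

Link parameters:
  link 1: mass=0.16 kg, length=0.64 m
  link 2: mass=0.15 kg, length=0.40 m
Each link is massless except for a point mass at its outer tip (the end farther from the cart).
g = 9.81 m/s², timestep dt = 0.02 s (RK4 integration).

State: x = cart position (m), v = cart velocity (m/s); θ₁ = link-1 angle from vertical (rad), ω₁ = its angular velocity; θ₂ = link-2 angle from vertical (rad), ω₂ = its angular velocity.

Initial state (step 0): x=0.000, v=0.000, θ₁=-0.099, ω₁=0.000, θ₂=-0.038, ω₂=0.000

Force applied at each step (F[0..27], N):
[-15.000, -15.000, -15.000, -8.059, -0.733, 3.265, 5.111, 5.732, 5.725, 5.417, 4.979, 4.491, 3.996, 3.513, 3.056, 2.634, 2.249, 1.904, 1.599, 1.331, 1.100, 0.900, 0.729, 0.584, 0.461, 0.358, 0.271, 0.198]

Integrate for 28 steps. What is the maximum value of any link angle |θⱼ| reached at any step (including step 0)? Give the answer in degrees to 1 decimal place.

Answer: 5.7°

Derivation:
apply F[0]=-15.000 → step 1: x=-0.002, v=-0.189, θ₁=-0.097, ω₁=0.246, θ₂=-0.037, ω₂=0.062
apply F[1]=-15.000 → step 2: x=-0.008, v=-0.379, θ₁=-0.089, ω₁=0.495, θ₂=-0.036, ω₂=0.120
apply F[2]=-15.000 → step 3: x=-0.017, v=-0.569, θ₁=-0.077, ω₁=0.750, θ₂=-0.033, ω₂=0.169
apply F[3]=-8.059 → step 4: x=-0.029, v=-0.670, θ₁=-0.060, ω₁=0.876, θ₂=-0.029, ω₂=0.205
apply F[4]=-0.733 → step 5: x=-0.043, v=-0.678, θ₁=-0.043, ω₁=0.866, θ₂=-0.025, ω₂=0.227
apply F[5]=+3.265 → step 6: x=-0.056, v=-0.635, θ₁=-0.027, ω₁=0.784, θ₂=-0.020, ω₂=0.239
apply F[6]=+5.111 → step 7: x=-0.068, v=-0.568, θ₁=-0.012, ω₁=0.673, θ₂=-0.015, ω₂=0.240
apply F[7]=+5.732 → step 8: x=-0.079, v=-0.494, θ₁=0.000, ω₁=0.558, θ₂=-0.010, ω₂=0.234
apply F[8]=+5.725 → step 9: x=-0.088, v=-0.420, θ₁=0.010, ω₁=0.448, θ₂=-0.006, ω₂=0.221
apply F[9]=+5.417 → step 10: x=-0.096, v=-0.351, θ₁=0.018, ω₁=0.349, θ₂=-0.002, ω₂=0.204
apply F[10]=+4.979 → step 11: x=-0.102, v=-0.287, θ₁=0.024, ω₁=0.263, θ₂=0.002, ω₂=0.184
apply F[11]=+4.491 → step 12: x=-0.107, v=-0.230, θ₁=0.029, ω₁=0.189, θ₂=0.006, ω₂=0.162
apply F[12]=+3.996 → step 13: x=-0.111, v=-0.180, θ₁=0.032, ω₁=0.126, θ₂=0.009, ω₂=0.140
apply F[13]=+3.513 → step 14: x=-0.114, v=-0.136, θ₁=0.034, ω₁=0.074, θ₂=0.011, ω₂=0.118
apply F[14]=+3.056 → step 15: x=-0.117, v=-0.098, θ₁=0.035, ω₁=0.032, θ₂=0.014, ω₂=0.097
apply F[15]=+2.634 → step 16: x=-0.118, v=-0.065, θ₁=0.035, ω₁=-0.002, θ₂=0.015, ω₂=0.077
apply F[16]=+2.249 → step 17: x=-0.119, v=-0.038, θ₁=0.035, ω₁=-0.029, θ₂=0.017, ω₂=0.059
apply F[17]=+1.904 → step 18: x=-0.120, v=-0.015, θ₁=0.034, ω₁=-0.050, θ₂=0.018, ω₂=0.042
apply F[18]=+1.599 → step 19: x=-0.120, v=0.005, θ₁=0.033, ω₁=-0.065, θ₂=0.018, ω₂=0.027
apply F[19]=+1.331 → step 20: x=-0.120, v=0.021, θ₁=0.032, ω₁=-0.076, θ₂=0.019, ω₂=0.014
apply F[20]=+1.100 → step 21: x=-0.119, v=0.034, θ₁=0.030, ω₁=-0.083, θ₂=0.019, ω₂=0.003
apply F[21]=+0.900 → step 22: x=-0.118, v=0.044, θ₁=0.028, ω₁=-0.088, θ₂=0.019, ω₂=-0.007
apply F[22]=+0.729 → step 23: x=-0.117, v=0.052, θ₁=0.027, ω₁=-0.090, θ₂=0.019, ω₂=-0.015
apply F[23]=+0.584 → step 24: x=-0.116, v=0.059, θ₁=0.025, ω₁=-0.090, θ₂=0.018, ω₂=-0.022
apply F[24]=+0.461 → step 25: x=-0.115, v=0.064, θ₁=0.023, ω₁=-0.089, θ₂=0.018, ω₂=-0.028
apply F[25]=+0.358 → step 26: x=-0.114, v=0.068, θ₁=0.021, ω₁=-0.086, θ₂=0.017, ω₂=-0.032
apply F[26]=+0.271 → step 27: x=-0.112, v=0.070, θ₁=0.020, ω₁=-0.083, θ₂=0.017, ω₂=-0.035
apply F[27]=+0.198 → step 28: x=-0.111, v=0.072, θ₁=0.018, ω₁=-0.080, θ₂=0.016, ω₂=-0.038
Max |angle| over trajectory = 0.099 rad = 5.7°.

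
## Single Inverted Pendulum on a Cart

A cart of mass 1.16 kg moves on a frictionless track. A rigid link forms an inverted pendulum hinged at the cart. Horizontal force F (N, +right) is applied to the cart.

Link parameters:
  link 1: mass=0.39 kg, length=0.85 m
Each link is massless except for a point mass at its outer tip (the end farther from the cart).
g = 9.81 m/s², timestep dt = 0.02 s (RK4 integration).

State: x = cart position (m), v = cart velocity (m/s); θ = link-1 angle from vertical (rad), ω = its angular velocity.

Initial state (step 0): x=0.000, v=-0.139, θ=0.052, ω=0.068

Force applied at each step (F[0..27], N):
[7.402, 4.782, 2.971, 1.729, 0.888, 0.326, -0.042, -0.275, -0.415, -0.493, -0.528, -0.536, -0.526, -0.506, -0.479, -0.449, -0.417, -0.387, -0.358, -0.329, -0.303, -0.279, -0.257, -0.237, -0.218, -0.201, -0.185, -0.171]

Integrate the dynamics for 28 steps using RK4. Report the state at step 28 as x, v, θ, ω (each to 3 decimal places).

Answer: x=0.041, v=0.013, θ=-0.003, ω=-0.009

Derivation:
apply F[0]=+7.402 → step 1: x=-0.002, v=-0.015, θ=0.052, ω=-0.066
apply F[1]=+4.782 → step 2: x=-0.001, v=0.064, θ=0.050, ω=-0.147
apply F[2]=+2.971 → step 3: x=0.001, v=0.112, θ=0.047, ω=-0.192
apply F[3]=+1.729 → step 4: x=0.003, v=0.139, θ=0.042, ω=-0.213
apply F[4]=+0.888 → step 5: x=0.006, v=0.152, θ=0.038, ω=-0.219
apply F[5]=+0.326 → step 6: x=0.009, v=0.155, θ=0.034, ω=-0.214
apply F[6]=-0.042 → step 7: x=0.012, v=0.152, θ=0.030, ω=-0.204
apply F[7]=-0.275 → step 8: x=0.015, v=0.146, θ=0.026, ω=-0.190
apply F[8]=-0.415 → step 9: x=0.018, v=0.137, θ=0.022, ω=-0.174
apply F[9]=-0.493 → step 10: x=0.021, v=0.127, θ=0.019, ω=-0.158
apply F[10]=-0.528 → step 11: x=0.023, v=0.117, θ=0.016, ω=-0.142
apply F[11]=-0.536 → step 12: x=0.025, v=0.107, θ=0.013, ω=-0.126
apply F[12]=-0.526 → step 13: x=0.027, v=0.097, θ=0.011, ω=-0.112
apply F[13]=-0.506 → step 14: x=0.029, v=0.087, θ=0.009, ω=-0.099
apply F[14]=-0.479 → step 15: x=0.031, v=0.079, θ=0.007, ω=-0.087
apply F[15]=-0.449 → step 16: x=0.032, v=0.070, θ=0.005, ω=-0.076
apply F[16]=-0.417 → step 17: x=0.034, v=0.063, θ=0.004, ω=-0.066
apply F[17]=-0.387 → step 18: x=0.035, v=0.056, θ=0.002, ω=-0.057
apply F[18]=-0.358 → step 19: x=0.036, v=0.050, θ=0.001, ω=-0.049
apply F[19]=-0.329 → step 20: x=0.037, v=0.044, θ=0.000, ω=-0.042
apply F[20]=-0.303 → step 21: x=0.038, v=0.039, θ=-0.000, ω=-0.036
apply F[21]=-0.279 → step 22: x=0.038, v=0.034, θ=-0.001, ω=-0.031
apply F[22]=-0.257 → step 23: x=0.039, v=0.030, θ=-0.002, ω=-0.026
apply F[23]=-0.237 → step 24: x=0.040, v=0.026, θ=-0.002, ω=-0.022
apply F[24]=-0.218 → step 25: x=0.040, v=0.022, θ=-0.002, ω=-0.018
apply F[25]=-0.201 → step 26: x=0.041, v=0.019, θ=-0.003, ω=-0.015
apply F[26]=-0.185 → step 27: x=0.041, v=0.016, θ=-0.003, ω=-0.012
apply F[27]=-0.171 → step 28: x=0.041, v=0.013, θ=-0.003, ω=-0.009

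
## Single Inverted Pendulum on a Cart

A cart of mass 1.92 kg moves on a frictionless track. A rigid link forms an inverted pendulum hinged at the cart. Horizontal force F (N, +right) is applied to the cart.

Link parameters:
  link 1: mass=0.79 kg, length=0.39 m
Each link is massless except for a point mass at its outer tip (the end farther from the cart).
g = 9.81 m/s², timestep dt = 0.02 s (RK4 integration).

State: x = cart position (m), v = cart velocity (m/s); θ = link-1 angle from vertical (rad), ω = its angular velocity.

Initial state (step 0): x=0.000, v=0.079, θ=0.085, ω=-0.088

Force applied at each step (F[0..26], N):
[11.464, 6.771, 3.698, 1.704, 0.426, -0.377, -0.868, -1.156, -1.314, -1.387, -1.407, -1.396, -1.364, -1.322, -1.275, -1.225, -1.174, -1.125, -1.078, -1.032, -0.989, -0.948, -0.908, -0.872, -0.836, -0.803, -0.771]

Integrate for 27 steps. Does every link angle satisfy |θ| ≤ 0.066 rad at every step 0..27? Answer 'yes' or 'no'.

apply F[0]=+11.464 → step 1: x=0.003, v=0.191, θ=0.081, ω=-0.333
apply F[1]=+6.771 → step 2: x=0.007, v=0.256, θ=0.073, ω=-0.459
apply F[2]=+3.698 → step 3: x=0.013, v=0.289, θ=0.063, ω=-0.509
apply F[3]=+1.704 → step 4: x=0.019, v=0.302, θ=0.053, ω=-0.513
apply F[4]=+0.426 → step 5: x=0.025, v=0.302, θ=0.043, ω=-0.491
apply F[5]=-0.377 → step 6: x=0.031, v=0.295, θ=0.034, ω=-0.454
apply F[6]=-0.868 → step 7: x=0.036, v=0.284, θ=0.025, ω=-0.410
apply F[7]=-1.156 → step 8: x=0.042, v=0.270, θ=0.017, ω=-0.364
apply F[8]=-1.314 → step 9: x=0.047, v=0.256, θ=0.010, ω=-0.319
apply F[9]=-1.387 → step 10: x=0.052, v=0.240, θ=0.004, ω=-0.277
apply F[10]=-1.407 → step 11: x=0.057, v=0.226, θ=-0.001, ω=-0.238
apply F[11]=-1.396 → step 12: x=0.061, v=0.211, θ=-0.005, ω=-0.203
apply F[12]=-1.364 → step 13: x=0.065, v=0.198, θ=-0.009, ω=-0.172
apply F[13]=-1.322 → step 14: x=0.069, v=0.185, θ=-0.012, ω=-0.144
apply F[14]=-1.275 → step 15: x=0.073, v=0.173, θ=-0.015, ω=-0.120
apply F[15]=-1.225 → step 16: x=0.076, v=0.161, θ=-0.017, ω=-0.098
apply F[16]=-1.174 → step 17: x=0.079, v=0.150, θ=-0.019, ω=-0.079
apply F[17]=-1.125 → step 18: x=0.082, v=0.140, θ=-0.020, ω=-0.063
apply F[18]=-1.078 → step 19: x=0.085, v=0.131, θ=-0.021, ω=-0.049
apply F[19]=-1.032 → step 20: x=0.087, v=0.122, θ=-0.022, ω=-0.037
apply F[20]=-0.989 → step 21: x=0.090, v=0.113, θ=-0.023, ω=-0.026
apply F[21]=-0.948 → step 22: x=0.092, v=0.105, θ=-0.023, ω=-0.017
apply F[22]=-0.908 → step 23: x=0.094, v=0.098, θ=-0.023, ω=-0.010
apply F[23]=-0.872 → step 24: x=0.096, v=0.090, θ=-0.024, ω=-0.003
apply F[24]=-0.836 → step 25: x=0.097, v=0.084, θ=-0.024, ω=0.003
apply F[25]=-0.803 → step 26: x=0.099, v=0.077, θ=-0.023, ω=0.007
apply F[26]=-0.771 → step 27: x=0.100, v=0.071, θ=-0.023, ω=0.011
Max |angle| over trajectory = 0.085 rad; bound = 0.066 → exceeded.

Answer: no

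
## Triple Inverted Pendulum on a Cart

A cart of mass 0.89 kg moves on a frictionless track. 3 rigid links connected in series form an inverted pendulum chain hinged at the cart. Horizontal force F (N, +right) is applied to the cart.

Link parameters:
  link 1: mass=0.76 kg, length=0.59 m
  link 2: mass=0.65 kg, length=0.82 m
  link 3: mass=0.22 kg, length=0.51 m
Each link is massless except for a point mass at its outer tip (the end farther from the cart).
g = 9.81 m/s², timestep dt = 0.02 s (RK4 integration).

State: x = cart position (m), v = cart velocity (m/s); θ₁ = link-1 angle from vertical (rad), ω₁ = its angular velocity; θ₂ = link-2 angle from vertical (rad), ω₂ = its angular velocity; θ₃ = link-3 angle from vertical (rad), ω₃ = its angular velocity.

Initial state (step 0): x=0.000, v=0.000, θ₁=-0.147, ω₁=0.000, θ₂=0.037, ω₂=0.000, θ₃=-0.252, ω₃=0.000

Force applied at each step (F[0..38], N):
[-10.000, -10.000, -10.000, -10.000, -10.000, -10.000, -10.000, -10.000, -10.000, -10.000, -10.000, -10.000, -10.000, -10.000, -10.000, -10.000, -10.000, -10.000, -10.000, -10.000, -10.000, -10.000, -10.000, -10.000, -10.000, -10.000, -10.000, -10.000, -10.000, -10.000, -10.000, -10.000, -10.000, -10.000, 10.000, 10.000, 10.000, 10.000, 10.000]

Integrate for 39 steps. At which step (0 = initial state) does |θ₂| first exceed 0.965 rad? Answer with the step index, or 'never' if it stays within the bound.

apply F[0]=-10.000 → step 1: x=-0.002, v=-0.169, θ₁=-0.145, ω₁=0.164, θ₂=0.038, ω₂=0.122, θ₃=-0.254, ω₃=-0.151
apply F[1]=-10.000 → step 2: x=-0.007, v=-0.340, θ₁=-0.140, ω₁=0.332, θ₂=0.042, ω₂=0.243, θ₃=-0.258, ω₃=-0.304
apply F[2]=-10.000 → step 3: x=-0.015, v=-0.514, θ₁=-0.132, ω₁=0.510, θ₂=0.048, ω₂=0.363, θ₃=-0.266, ω₃=-0.460
apply F[3]=-10.000 → step 4: x=-0.027, v=-0.692, θ₁=-0.120, ω₁=0.702, θ₂=0.056, ω₂=0.479, θ₃=-0.276, ω₃=-0.620
apply F[4]=-10.000 → step 5: x=-0.043, v=-0.877, θ₁=-0.104, ω₁=0.914, θ₂=0.067, ω₂=0.591, θ₃=-0.291, ω₃=-0.785
apply F[5]=-10.000 → step 6: x=-0.062, v=-1.070, θ₁=-0.083, ω₁=1.151, θ₂=0.080, ω₂=0.696, θ₃=-0.308, ω₃=-0.952
apply F[6]=-10.000 → step 7: x=-0.086, v=-1.272, θ₁=-0.058, ω₁=1.419, θ₂=0.095, ω₂=0.791, θ₃=-0.329, ω₃=-1.121
apply F[7]=-10.000 → step 8: x=-0.113, v=-1.484, θ₁=-0.026, ω₁=1.723, θ₂=0.112, ω₂=0.873, θ₃=-0.353, ω₃=-1.286
apply F[8]=-10.000 → step 9: x=-0.145, v=-1.707, θ₁=0.012, ω₁=2.066, θ₂=0.130, ω₂=0.938, θ₃=-0.380, ω₃=-1.439
apply F[9]=-10.000 → step 10: x=-0.182, v=-1.938, θ₁=0.057, ω₁=2.449, θ₂=0.149, ω₂=0.983, θ₃=-0.410, ω₃=-1.569
apply F[10]=-10.000 → step 11: x=-0.223, v=-2.174, θ₁=0.110, ω₁=2.866, θ₂=0.169, ω₂=1.006, θ₃=-0.443, ω₃=-1.661
apply F[11]=-10.000 → step 12: x=-0.269, v=-2.407, θ₁=0.171, ω₁=3.302, θ₂=0.189, ω₂=1.010, θ₃=-0.476, ω₃=-1.698
apply F[12]=-10.000 → step 13: x=-0.319, v=-2.628, θ₁=0.242, ω₁=3.735, θ₂=0.209, ω₂=1.001, θ₃=-0.510, ω₃=-1.666
apply F[13]=-10.000 → step 14: x=-0.374, v=-2.824, θ₁=0.321, ω₁=4.139, θ₂=0.229, ω₂=0.992, θ₃=-0.542, ω₃=-1.558
apply F[14]=-10.000 → step 15: x=-0.432, v=-2.987, θ₁=0.407, ω₁=4.492, θ₂=0.249, ω₂=0.999, θ₃=-0.572, ω₃=-1.378
apply F[15]=-10.000 → step 16: x=-0.493, v=-3.111, θ₁=0.500, ω₁=4.781, θ₂=0.269, ω₂=1.033, θ₃=-0.597, ω₃=-1.141
apply F[16]=-10.000 → step 17: x=-0.556, v=-3.197, θ₁=0.598, ω₁=5.009, θ₂=0.291, ω₂=1.104, θ₃=-0.617, ω₃=-0.864
apply F[17]=-10.000 → step 18: x=-0.621, v=-3.249, θ₁=0.700, ω₁=5.185, θ₂=0.314, ω₂=1.214, θ₃=-0.631, ω₃=-0.563
apply F[18]=-10.000 → step 19: x=-0.686, v=-3.270, θ₁=0.805, ω₁=5.322, θ₂=0.339, ω₂=1.361, θ₃=-0.640, ω₃=-0.250
apply F[19]=-10.000 → step 20: x=-0.751, v=-3.266, θ₁=0.913, ω₁=5.433, θ₂=0.368, ω₂=1.543, θ₃=-0.641, ω₃=0.069
apply F[20]=-10.000 → step 21: x=-0.816, v=-3.239, θ₁=1.022, ω₁=5.528, θ₂=0.401, ω₂=1.757, θ₃=-0.637, ω₃=0.391
apply F[21]=-10.000 → step 22: x=-0.881, v=-3.191, θ₁=1.134, ω₁=5.613, θ₂=0.439, ω₂=2.000, θ₃=-0.626, ω₃=0.718
apply F[22]=-10.000 → step 23: x=-0.944, v=-3.126, θ₁=1.247, ω₁=5.693, θ₂=0.481, ω₂=2.272, θ₃=-0.608, ω₃=1.052
apply F[23]=-10.000 → step 24: x=-1.005, v=-3.042, θ₁=1.361, ω₁=5.770, θ₂=0.530, ω₂=2.570, θ₃=-0.584, ω₃=1.400
apply F[24]=-10.000 → step 25: x=-1.065, v=-2.942, θ₁=1.478, ω₁=5.845, θ₂=0.584, ω₂=2.894, θ₃=-0.552, ω₃=1.768
apply F[25]=-10.000 → step 26: x=-1.123, v=-2.826, θ₁=1.595, ω₁=5.915, θ₂=0.646, ω₂=3.246, θ₃=-0.513, ω₃=2.162
apply F[26]=-10.000 → step 27: x=-1.178, v=-2.695, θ₁=1.714, ω₁=5.979, θ₂=0.714, ω₂=3.625, θ₃=-0.465, ω₃=2.593
apply F[27]=-10.000 → step 28: x=-1.231, v=-2.551, θ₁=1.834, ω₁=6.029, θ₂=0.791, ω₂=4.033, θ₃=-0.409, ω₃=3.071
apply F[28]=-10.000 → step 29: x=-1.280, v=-2.397, θ₁=1.955, ω₁=6.056, θ₂=0.876, ω₂=4.469, θ₃=-0.342, ω₃=3.609
apply F[29]=-10.000 → step 30: x=-1.327, v=-2.235, θ₁=2.076, ω₁=6.047, θ₂=0.970, ω₂=4.935, θ₃=-0.264, ω₃=4.221
apply F[30]=-10.000 → step 31: x=-1.370, v=-2.072, θ₁=2.197, ω₁=5.981, θ₂=1.074, ω₂=5.426, θ₃=-0.173, ω₃=4.925
apply F[31]=-10.000 → step 32: x=-1.410, v=-1.916, θ₁=2.315, ω₁=5.833, θ₂=1.187, ω₂=5.936, θ₃=-0.066, ω₃=5.739
apply F[32]=-10.000 → step 33: x=-1.446, v=-1.776, θ₁=2.429, ω₁=5.573, θ₂=1.311, ω₂=6.452, θ₃=0.058, ω₃=6.682
apply F[33]=-10.000 → step 34: x=-1.481, v=-1.661, θ₁=2.537, ω₁=5.171, θ₂=1.445, ω₂=6.952, θ₃=0.202, ω₃=7.771
apply F[34]=+10.000 → step 35: x=-1.510, v=-1.212, θ₁=2.641, ω₁=5.210, θ₂=1.587, ω₂=7.224, θ₃=0.369, ω₃=8.907
apply F[35]=+10.000 → step 36: x=-1.529, v=-0.762, θ₁=2.745, ω₁=5.160, θ₂=1.734, ω₂=7.522, θ₃=0.560, ω₃=10.200
apply F[36]=+10.000 → step 37: x=-1.540, v=-0.326, θ₁=2.846, ω₁=4.968, θ₂=1.888, ω₂=7.828, θ₃=0.778, ω₃=11.677
apply F[37]=+10.000 → step 38: x=-1.542, v=0.078, θ₁=2.942, ω₁=4.579, θ₂=2.047, ω₂=8.113, θ₃=1.028, ω₃=13.355
apply F[38]=+10.000 → step 39: x=-1.537, v=0.436, θ₁=3.028, ω₁=3.946, θ₂=2.212, ω₂=8.350, θ₃=1.314, ω₃=15.238
|θ₂| = 0.970 > 0.965 first at step 30.

Answer: 30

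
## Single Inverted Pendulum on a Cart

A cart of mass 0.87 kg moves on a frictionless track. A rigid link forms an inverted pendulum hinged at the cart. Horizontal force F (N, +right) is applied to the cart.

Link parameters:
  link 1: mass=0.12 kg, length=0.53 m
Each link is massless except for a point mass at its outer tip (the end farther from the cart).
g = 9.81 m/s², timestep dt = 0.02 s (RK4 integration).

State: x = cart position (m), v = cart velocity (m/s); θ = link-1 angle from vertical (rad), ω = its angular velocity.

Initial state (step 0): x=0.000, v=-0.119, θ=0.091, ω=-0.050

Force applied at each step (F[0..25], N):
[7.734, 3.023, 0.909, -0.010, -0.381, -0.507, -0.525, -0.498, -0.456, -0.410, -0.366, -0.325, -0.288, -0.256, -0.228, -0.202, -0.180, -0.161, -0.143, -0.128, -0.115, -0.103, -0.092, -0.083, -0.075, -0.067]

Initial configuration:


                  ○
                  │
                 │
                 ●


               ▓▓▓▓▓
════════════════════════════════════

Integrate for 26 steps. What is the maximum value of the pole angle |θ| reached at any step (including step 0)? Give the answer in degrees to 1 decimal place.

apply F[0]=+7.734 → step 1: x=-0.001, v=0.056, θ=0.087, ω=-0.346
apply F[1]=+3.023 → step 2: x=0.001, v=0.123, θ=0.079, ω=-0.442
apply F[2]=+0.909 → step 3: x=0.004, v=0.142, θ=0.070, ω=-0.450
apply F[3]=-0.010 → step 4: x=0.007, v=0.140, θ=0.062, ω=-0.422
apply F[4]=-0.381 → step 5: x=0.009, v=0.130, θ=0.054, ω=-0.381
apply F[5]=-0.507 → step 6: x=0.012, v=0.117, θ=0.046, ω=-0.338
apply F[6]=-0.525 → step 7: x=0.014, v=0.104, θ=0.040, ω=-0.297
apply F[7]=-0.498 → step 8: x=0.016, v=0.091, θ=0.034, ω=-0.260
apply F[8]=-0.456 → step 9: x=0.018, v=0.080, θ=0.030, ω=-0.227
apply F[9]=-0.410 → step 10: x=0.019, v=0.070, θ=0.025, ω=-0.197
apply F[10]=-0.366 → step 11: x=0.020, v=0.061, θ=0.022, ω=-0.172
apply F[11]=-0.325 → step 12: x=0.022, v=0.053, θ=0.018, ω=-0.149
apply F[12]=-0.288 → step 13: x=0.023, v=0.046, θ=0.016, ω=-0.129
apply F[13]=-0.256 → step 14: x=0.023, v=0.039, θ=0.013, ω=-0.112
apply F[14]=-0.228 → step 15: x=0.024, v=0.034, θ=0.011, ω=-0.097
apply F[15]=-0.202 → step 16: x=0.025, v=0.029, θ=0.009, ω=-0.084
apply F[16]=-0.180 → step 17: x=0.025, v=0.025, θ=0.008, ω=-0.073
apply F[17]=-0.161 → step 18: x=0.026, v=0.021, θ=0.006, ω=-0.063
apply F[18]=-0.143 → step 19: x=0.026, v=0.017, θ=0.005, ω=-0.054
apply F[19]=-0.128 → step 20: x=0.027, v=0.014, θ=0.004, ω=-0.046
apply F[20]=-0.115 → step 21: x=0.027, v=0.011, θ=0.003, ω=-0.040
apply F[21]=-0.103 → step 22: x=0.027, v=0.009, θ=0.003, ω=-0.034
apply F[22]=-0.092 → step 23: x=0.027, v=0.007, θ=0.002, ω=-0.029
apply F[23]=-0.083 → step 24: x=0.027, v=0.005, θ=0.002, ω=-0.025
apply F[24]=-0.075 → step 25: x=0.027, v=0.003, θ=0.001, ω=-0.021
apply F[25]=-0.067 → step 26: x=0.027, v=0.002, θ=0.001, ω=-0.018
Max |angle| over trajectory = 0.091 rad = 5.2°.

Answer: 5.2°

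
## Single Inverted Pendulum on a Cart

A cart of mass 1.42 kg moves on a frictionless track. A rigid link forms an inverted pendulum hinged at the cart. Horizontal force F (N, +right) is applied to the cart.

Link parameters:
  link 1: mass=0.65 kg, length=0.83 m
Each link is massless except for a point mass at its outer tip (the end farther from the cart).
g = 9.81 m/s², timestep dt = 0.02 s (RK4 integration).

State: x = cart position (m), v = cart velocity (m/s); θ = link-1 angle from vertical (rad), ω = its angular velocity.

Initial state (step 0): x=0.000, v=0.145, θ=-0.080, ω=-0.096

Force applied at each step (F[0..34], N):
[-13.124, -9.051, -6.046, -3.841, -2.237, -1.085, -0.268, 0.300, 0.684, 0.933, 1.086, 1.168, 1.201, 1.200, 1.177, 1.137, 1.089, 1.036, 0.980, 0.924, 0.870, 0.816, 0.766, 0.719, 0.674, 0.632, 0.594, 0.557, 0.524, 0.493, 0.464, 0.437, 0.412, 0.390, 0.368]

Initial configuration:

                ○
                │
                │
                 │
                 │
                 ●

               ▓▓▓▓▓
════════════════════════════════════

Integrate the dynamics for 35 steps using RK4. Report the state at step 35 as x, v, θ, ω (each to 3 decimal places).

Answer: x=-0.101, v=-0.013, θ=0.013, ω=-0.010

Derivation:
apply F[0]=-13.124 → step 1: x=0.001, v=-0.032, θ=-0.080, ω=0.098
apply F[1]=-9.051 → step 2: x=-0.001, v=-0.152, θ=-0.077, ω=0.223
apply F[2]=-6.046 → step 3: x=-0.005, v=-0.231, θ=-0.072, ω=0.300
apply F[3]=-3.841 → step 4: x=-0.010, v=-0.279, θ=-0.065, ω=0.342
apply F[4]=-2.237 → step 5: x=-0.015, v=-0.305, θ=-0.058, ω=0.358
apply F[5]=-1.085 → step 6: x=-0.022, v=-0.315, θ=-0.051, ω=0.358
apply F[6]=-0.268 → step 7: x=-0.028, v=-0.315, θ=-0.044, ω=0.346
apply F[7]=+0.300 → step 8: x=-0.034, v=-0.307, θ=-0.037, ω=0.327
apply F[8]=+0.684 → step 9: x=-0.040, v=-0.294, θ=-0.031, ω=0.304
apply F[9]=+0.933 → step 10: x=-0.046, v=-0.278, θ=-0.025, ω=0.278
apply F[10]=+1.086 → step 11: x=-0.051, v=-0.261, θ=-0.020, ω=0.252
apply F[11]=+1.168 → step 12: x=-0.056, v=-0.243, θ=-0.015, ω=0.227
apply F[12]=+1.201 → step 13: x=-0.061, v=-0.225, θ=-0.011, ω=0.202
apply F[13]=+1.200 → step 14: x=-0.065, v=-0.207, θ=-0.007, ω=0.178
apply F[14]=+1.177 → step 15: x=-0.069, v=-0.190, θ=-0.004, ω=0.157
apply F[15]=+1.137 → step 16: x=-0.073, v=-0.174, θ=-0.001, ω=0.137
apply F[16]=+1.089 → step 17: x=-0.076, v=-0.159, θ=0.002, ω=0.118
apply F[17]=+1.036 → step 18: x=-0.079, v=-0.145, θ=0.004, ω=0.102
apply F[18]=+0.980 → step 19: x=-0.082, v=-0.131, θ=0.006, ω=0.087
apply F[19]=+0.924 → step 20: x=-0.085, v=-0.119, θ=0.008, ω=0.074
apply F[20]=+0.870 → step 21: x=-0.087, v=-0.107, θ=0.009, ω=0.062
apply F[21]=+0.816 → step 22: x=-0.089, v=-0.097, θ=0.010, ω=0.051
apply F[22]=+0.766 → step 23: x=-0.091, v=-0.087, θ=0.011, ω=0.042
apply F[23]=+0.719 → step 24: x=-0.092, v=-0.078, θ=0.012, ω=0.034
apply F[24]=+0.674 → step 25: x=-0.094, v=-0.069, θ=0.012, ω=0.026
apply F[25]=+0.632 → step 26: x=-0.095, v=-0.062, θ=0.013, ω=0.020
apply F[26]=+0.594 → step 27: x=-0.096, v=-0.054, θ=0.013, ω=0.014
apply F[27]=+0.557 → step 28: x=-0.097, v=-0.048, θ=0.013, ω=0.009
apply F[28]=+0.524 → step 29: x=-0.098, v=-0.042, θ=0.014, ω=0.005
apply F[29]=+0.493 → step 30: x=-0.099, v=-0.036, θ=0.014, ω=0.002
apply F[30]=+0.464 → step 31: x=-0.100, v=-0.031, θ=0.014, ω=-0.002
apply F[31]=+0.437 → step 32: x=-0.100, v=-0.026, θ=0.014, ω=-0.004
apply F[32]=+0.412 → step 33: x=-0.101, v=-0.021, θ=0.013, ω=-0.007
apply F[33]=+0.390 → step 34: x=-0.101, v=-0.017, θ=0.013, ω=-0.009
apply F[34]=+0.368 → step 35: x=-0.101, v=-0.013, θ=0.013, ω=-0.010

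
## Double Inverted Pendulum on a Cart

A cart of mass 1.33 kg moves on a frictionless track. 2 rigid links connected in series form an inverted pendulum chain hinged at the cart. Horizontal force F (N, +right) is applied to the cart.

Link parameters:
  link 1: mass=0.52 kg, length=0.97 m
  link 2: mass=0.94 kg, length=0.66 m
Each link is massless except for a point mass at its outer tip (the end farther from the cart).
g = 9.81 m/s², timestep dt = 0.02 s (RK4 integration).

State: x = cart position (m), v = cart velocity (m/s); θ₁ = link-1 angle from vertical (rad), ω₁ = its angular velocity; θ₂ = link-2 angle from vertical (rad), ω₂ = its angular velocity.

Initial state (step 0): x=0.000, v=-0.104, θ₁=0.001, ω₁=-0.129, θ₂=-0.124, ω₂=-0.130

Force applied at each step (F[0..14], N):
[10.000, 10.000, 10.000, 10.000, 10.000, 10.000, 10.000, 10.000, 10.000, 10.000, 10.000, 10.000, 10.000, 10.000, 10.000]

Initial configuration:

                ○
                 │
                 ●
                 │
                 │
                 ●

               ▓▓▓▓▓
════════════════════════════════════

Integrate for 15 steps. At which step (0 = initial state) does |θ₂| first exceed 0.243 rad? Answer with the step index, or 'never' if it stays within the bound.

Answer: 11

Derivation:
apply F[0]=+10.000 → step 1: x=-0.001, v=0.047, θ₁=-0.003, ω₁=-0.241, θ₂=-0.128, ω₂=-0.231
apply F[1]=+10.000 → step 2: x=0.002, v=0.198, θ₁=-0.009, ω₁=-0.355, θ₂=-0.133, ω₂=-0.330
apply F[2]=+10.000 → step 3: x=0.007, v=0.351, θ₁=-0.017, ω₁=-0.473, θ₂=-0.141, ω₂=-0.427
apply F[3]=+10.000 → step 4: x=0.016, v=0.506, θ₁=-0.028, ω₁=-0.596, θ₂=-0.150, ω₂=-0.522
apply F[4]=+10.000 → step 5: x=0.028, v=0.663, θ₁=-0.041, ω₁=-0.725, θ₂=-0.162, ω₂=-0.612
apply F[5]=+10.000 → step 6: x=0.042, v=0.822, θ₁=-0.057, ω₁=-0.863, θ₂=-0.175, ω₂=-0.697
apply F[6]=+10.000 → step 7: x=0.060, v=0.984, θ₁=-0.075, ω₁=-1.009, θ₂=-0.189, ω₂=-0.776
apply F[7]=+10.000 → step 8: x=0.082, v=1.148, θ₁=-0.097, ω₁=-1.165, θ₂=-0.206, ω₂=-0.847
apply F[8]=+10.000 → step 9: x=0.106, v=1.315, θ₁=-0.122, ω₁=-1.332, θ₂=-0.223, ω₂=-0.908
apply F[9]=+10.000 → step 10: x=0.134, v=1.484, θ₁=-0.150, ω₁=-1.510, θ₂=-0.242, ω₂=-0.959
apply F[10]=+10.000 → step 11: x=0.166, v=1.653, θ₁=-0.183, ω₁=-1.700, θ₂=-0.262, ω₂=-0.997
apply F[11]=+10.000 → step 12: x=0.201, v=1.822, θ₁=-0.218, ω₁=-1.900, θ₂=-0.282, ω₂=-1.024
apply F[12]=+10.000 → step 13: x=0.239, v=1.989, θ₁=-0.259, ω₁=-2.109, θ₂=-0.302, ω₂=-1.039
apply F[13]=+10.000 → step 14: x=0.280, v=2.151, θ₁=-0.303, ω₁=-2.323, θ₂=-0.323, ω₂=-1.044
apply F[14]=+10.000 → step 15: x=0.325, v=2.306, θ₁=-0.352, ω₁=-2.539, θ₂=-0.344, ω₂=-1.045
|θ₂| = 0.262 > 0.243 first at step 11.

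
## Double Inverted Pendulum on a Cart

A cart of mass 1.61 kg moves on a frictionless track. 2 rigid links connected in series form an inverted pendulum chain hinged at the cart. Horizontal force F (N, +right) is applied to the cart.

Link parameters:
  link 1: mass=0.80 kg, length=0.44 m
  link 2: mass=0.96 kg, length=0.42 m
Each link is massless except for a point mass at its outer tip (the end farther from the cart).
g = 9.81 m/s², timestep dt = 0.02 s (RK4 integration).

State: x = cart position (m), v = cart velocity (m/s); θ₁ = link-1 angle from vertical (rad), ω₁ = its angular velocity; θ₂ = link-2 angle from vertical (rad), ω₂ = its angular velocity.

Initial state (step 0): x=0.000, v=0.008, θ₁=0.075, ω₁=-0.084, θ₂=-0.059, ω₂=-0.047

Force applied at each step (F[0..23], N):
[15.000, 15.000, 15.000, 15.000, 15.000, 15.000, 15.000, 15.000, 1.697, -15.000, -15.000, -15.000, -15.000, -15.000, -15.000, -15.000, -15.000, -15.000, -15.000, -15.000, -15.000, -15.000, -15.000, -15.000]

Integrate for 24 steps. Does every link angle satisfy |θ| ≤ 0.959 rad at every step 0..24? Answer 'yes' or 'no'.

Answer: no

Derivation:
apply F[0]=+15.000 → step 1: x=0.002, v=0.178, θ₁=0.071, ω₁=-0.364, θ₂=-0.061, ω₂=-0.188
apply F[1]=+15.000 → step 2: x=0.007, v=0.350, θ₁=0.060, ω₁=-0.654, θ₂=-0.066, ω₂=-0.324
apply F[2]=+15.000 → step 3: x=0.016, v=0.525, θ₁=0.044, ω₁=-0.964, θ₂=-0.074, ω₂=-0.450
apply F[3]=+15.000 → step 4: x=0.028, v=0.705, θ₁=0.022, ω₁=-1.300, θ₂=-0.084, ω₂=-0.560
apply F[4]=+15.000 → step 5: x=0.044, v=0.889, θ₁=-0.008, ω₁=-1.671, θ₂=-0.096, ω₂=-0.649
apply F[5]=+15.000 → step 6: x=0.064, v=1.080, θ₁=-0.045, ω₁=-2.083, θ₂=-0.110, ω₂=-0.712
apply F[6]=+15.000 → step 7: x=0.087, v=1.276, θ₁=-0.092, ω₁=-2.540, θ₂=-0.125, ω₂=-0.747
apply F[7]=+15.000 → step 8: x=0.115, v=1.475, θ₁=-0.147, ω₁=-3.038, θ₂=-0.140, ω₂=-0.755
apply F[8]=+1.697 → step 9: x=0.145, v=1.515, θ₁=-0.210, ω₁=-3.214, θ₂=-0.155, ω₂=-0.740
apply F[9]=-15.000 → step 10: x=0.174, v=1.365, θ₁=-0.272, ω₁=-3.018, θ₂=-0.169, ω₂=-0.682
apply F[10]=-15.000 → step 11: x=0.199, v=1.226, θ₁=-0.331, ω₁=-2.899, θ₂=-0.182, ω₂=-0.585
apply F[11]=-15.000 → step 12: x=0.223, v=1.098, θ₁=-0.388, ω₁=-2.851, θ₂=-0.192, ω₂=-0.451
apply F[12]=-15.000 → step 13: x=0.243, v=0.977, θ₁=-0.445, ω₁=-2.866, θ₂=-0.200, ω₂=-0.282
apply F[13]=-15.000 → step 14: x=0.262, v=0.861, θ₁=-0.503, ω₁=-2.934, θ₂=-0.203, ω₂=-0.083
apply F[14]=-15.000 → step 15: x=0.278, v=0.747, θ₁=-0.563, ω₁=-3.049, θ₂=-0.203, ω₂=0.139
apply F[15]=-15.000 → step 16: x=0.292, v=0.634, θ₁=-0.626, ω₁=-3.199, θ₂=-0.198, ω₂=0.378
apply F[16]=-15.000 → step 17: x=0.303, v=0.518, θ₁=-0.691, ω₁=-3.376, θ₂=-0.188, ω₂=0.624
apply F[17]=-15.000 → step 18: x=0.312, v=0.396, θ₁=-0.761, ω₁=-3.571, θ₂=-0.173, ω₂=0.868
apply F[18]=-15.000 → step 19: x=0.319, v=0.268, θ₁=-0.834, ω₁=-3.778, θ₂=-0.153, ω₂=1.099
apply F[19]=-15.000 → step 20: x=0.323, v=0.132, θ₁=-0.912, ω₁=-3.993, θ₂=-0.129, ω₂=1.310
apply F[20]=-15.000 → step 21: x=0.324, v=-0.012, θ₁=-0.994, ω₁=-4.213, θ₂=-0.101, ω₂=1.491
apply F[21]=-15.000 → step 22: x=0.322, v=-0.167, θ₁=-1.080, ω₁=-4.442, θ₂=-0.069, ω₂=1.636
apply F[22]=-15.000 → step 23: x=0.317, v=-0.331, θ₁=-1.172, ω₁=-4.684, θ₂=-0.036, ω₂=1.740
apply F[23]=-15.000 → step 24: x=0.309, v=-0.506, θ₁=-1.268, ω₁=-4.945, θ₂=-0.000, ω₂=1.794
Max |angle| over trajectory = 1.268 rad; bound = 0.959 → exceeded.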